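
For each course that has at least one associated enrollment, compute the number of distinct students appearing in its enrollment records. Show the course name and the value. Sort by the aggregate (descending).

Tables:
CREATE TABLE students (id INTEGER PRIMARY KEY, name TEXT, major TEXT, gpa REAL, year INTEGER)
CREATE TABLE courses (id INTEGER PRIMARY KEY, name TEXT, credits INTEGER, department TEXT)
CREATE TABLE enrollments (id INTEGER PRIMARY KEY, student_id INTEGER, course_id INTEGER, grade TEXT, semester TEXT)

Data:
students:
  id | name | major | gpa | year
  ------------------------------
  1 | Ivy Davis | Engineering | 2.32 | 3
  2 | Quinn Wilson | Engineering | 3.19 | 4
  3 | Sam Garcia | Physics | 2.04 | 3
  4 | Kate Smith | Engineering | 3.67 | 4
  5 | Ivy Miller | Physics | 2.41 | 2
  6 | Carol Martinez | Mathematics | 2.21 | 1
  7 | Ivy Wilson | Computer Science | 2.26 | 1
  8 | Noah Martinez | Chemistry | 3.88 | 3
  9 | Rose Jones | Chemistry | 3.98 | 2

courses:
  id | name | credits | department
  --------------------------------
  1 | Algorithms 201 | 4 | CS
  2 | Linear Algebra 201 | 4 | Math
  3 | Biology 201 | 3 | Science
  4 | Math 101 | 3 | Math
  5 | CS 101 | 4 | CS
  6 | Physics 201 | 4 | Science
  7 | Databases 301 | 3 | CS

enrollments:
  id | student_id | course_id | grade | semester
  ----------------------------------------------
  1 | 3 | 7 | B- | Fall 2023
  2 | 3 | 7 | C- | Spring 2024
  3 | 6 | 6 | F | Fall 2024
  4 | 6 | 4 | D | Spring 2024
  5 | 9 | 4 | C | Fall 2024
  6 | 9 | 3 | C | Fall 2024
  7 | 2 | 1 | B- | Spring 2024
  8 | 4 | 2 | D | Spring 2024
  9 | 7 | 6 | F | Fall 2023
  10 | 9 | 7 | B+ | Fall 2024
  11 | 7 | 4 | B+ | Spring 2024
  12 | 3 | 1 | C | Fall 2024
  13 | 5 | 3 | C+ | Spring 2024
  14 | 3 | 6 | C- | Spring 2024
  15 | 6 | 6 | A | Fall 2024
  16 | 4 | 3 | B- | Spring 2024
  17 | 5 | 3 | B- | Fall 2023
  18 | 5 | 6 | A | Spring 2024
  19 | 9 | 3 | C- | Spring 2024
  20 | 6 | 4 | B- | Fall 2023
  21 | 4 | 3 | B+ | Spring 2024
SELECT p.name, COUNT(DISTINCT c.student_id) AS distinct_student_count FROM enrollments c JOIN courses p ON c.course_id = p.id GROUP BY p.id, p.name ORDER BY distinct_student_count DESC

Execution result:
name | distinct_student_count
Physics 201 | 4
Biology 201 | 3
Math 101 | 3
Algorithms 201 | 2
Databases 301 | 2
Linear Algebra 201 | 1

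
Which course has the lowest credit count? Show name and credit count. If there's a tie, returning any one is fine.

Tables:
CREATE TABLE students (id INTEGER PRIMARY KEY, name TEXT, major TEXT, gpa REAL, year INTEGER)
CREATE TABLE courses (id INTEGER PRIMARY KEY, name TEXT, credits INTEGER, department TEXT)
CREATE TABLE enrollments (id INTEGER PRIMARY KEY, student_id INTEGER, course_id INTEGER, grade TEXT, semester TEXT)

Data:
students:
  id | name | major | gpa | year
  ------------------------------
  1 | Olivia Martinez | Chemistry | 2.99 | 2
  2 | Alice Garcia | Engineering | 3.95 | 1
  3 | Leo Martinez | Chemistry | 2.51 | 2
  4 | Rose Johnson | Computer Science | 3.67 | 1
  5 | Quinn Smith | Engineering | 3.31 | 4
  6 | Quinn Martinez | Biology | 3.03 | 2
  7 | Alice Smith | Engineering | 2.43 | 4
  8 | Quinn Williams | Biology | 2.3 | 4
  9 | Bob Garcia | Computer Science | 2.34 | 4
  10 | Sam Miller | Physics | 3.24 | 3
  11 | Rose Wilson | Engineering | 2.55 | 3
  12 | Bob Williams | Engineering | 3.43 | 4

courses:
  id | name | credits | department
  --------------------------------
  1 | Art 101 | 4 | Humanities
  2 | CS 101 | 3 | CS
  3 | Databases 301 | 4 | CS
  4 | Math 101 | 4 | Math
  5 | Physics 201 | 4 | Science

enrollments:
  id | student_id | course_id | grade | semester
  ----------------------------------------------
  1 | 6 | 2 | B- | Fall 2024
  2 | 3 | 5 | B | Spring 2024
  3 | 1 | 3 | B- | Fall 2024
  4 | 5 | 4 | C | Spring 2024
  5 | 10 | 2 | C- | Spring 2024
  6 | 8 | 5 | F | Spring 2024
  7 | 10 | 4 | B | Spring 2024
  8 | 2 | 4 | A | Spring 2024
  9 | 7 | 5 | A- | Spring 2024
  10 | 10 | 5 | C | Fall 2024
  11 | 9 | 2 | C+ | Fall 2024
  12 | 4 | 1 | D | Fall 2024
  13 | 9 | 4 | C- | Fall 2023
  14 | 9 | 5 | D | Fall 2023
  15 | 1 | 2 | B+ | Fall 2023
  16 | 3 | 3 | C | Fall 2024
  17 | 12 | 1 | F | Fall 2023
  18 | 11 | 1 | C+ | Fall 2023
SELECT name, credits FROM courses ORDER BY credits ASC LIMIT 1

Execution result:
name | credits
CS 101 | 3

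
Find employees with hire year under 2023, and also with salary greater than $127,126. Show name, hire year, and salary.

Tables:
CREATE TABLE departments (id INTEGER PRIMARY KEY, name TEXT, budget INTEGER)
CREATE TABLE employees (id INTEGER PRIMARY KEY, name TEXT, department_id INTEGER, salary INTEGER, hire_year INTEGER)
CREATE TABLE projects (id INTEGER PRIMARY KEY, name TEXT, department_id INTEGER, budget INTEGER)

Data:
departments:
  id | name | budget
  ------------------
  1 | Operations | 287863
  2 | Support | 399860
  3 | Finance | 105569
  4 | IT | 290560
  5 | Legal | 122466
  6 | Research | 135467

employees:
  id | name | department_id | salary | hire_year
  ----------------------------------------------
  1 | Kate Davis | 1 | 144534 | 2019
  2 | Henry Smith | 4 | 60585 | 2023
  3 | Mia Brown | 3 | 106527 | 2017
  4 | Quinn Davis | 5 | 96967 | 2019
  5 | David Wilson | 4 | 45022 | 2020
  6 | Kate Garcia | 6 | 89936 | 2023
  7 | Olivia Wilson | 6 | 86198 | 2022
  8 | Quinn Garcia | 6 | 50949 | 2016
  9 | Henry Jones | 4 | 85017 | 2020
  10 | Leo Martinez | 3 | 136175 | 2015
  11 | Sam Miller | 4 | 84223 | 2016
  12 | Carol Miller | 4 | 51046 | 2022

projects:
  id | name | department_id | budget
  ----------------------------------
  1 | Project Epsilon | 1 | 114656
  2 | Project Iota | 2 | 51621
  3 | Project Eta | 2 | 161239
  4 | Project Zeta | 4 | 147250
SELECT name, hire_year, salary FROM employees WHERE hire_year < 2023 AND salary > 127126

Execution result:
name | hire_year | salary
Kate Davis | 2019 | 144534
Leo Martinez | 2015 | 136175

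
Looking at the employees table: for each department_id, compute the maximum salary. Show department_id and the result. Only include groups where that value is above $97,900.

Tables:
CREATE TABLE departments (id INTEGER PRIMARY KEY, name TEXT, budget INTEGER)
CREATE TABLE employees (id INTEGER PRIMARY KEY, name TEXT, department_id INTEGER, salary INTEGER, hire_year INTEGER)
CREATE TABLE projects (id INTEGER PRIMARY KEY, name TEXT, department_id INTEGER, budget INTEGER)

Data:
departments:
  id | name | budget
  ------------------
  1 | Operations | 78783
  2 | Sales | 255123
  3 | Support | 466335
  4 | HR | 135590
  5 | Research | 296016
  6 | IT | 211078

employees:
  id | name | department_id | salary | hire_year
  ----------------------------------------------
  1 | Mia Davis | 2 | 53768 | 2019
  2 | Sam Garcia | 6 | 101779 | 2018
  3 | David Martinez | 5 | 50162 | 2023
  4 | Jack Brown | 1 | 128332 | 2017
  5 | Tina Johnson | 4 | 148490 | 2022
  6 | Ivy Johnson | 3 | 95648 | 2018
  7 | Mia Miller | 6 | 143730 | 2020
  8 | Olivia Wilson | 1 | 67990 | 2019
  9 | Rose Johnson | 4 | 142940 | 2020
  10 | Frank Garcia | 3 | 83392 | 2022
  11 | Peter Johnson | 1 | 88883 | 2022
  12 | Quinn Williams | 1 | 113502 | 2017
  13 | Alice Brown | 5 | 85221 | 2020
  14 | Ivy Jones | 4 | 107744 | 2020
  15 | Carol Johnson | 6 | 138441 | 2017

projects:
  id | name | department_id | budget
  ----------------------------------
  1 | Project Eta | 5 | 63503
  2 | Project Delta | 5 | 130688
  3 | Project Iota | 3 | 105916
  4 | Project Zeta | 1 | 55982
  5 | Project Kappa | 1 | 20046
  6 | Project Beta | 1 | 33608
SELECT department_id, MAX(salary) AS max_salary FROM employees GROUP BY department_id HAVING MAX(salary) > 97900

Execution result:
department_id | max_salary
1 | 128332
4 | 148490
6 | 143730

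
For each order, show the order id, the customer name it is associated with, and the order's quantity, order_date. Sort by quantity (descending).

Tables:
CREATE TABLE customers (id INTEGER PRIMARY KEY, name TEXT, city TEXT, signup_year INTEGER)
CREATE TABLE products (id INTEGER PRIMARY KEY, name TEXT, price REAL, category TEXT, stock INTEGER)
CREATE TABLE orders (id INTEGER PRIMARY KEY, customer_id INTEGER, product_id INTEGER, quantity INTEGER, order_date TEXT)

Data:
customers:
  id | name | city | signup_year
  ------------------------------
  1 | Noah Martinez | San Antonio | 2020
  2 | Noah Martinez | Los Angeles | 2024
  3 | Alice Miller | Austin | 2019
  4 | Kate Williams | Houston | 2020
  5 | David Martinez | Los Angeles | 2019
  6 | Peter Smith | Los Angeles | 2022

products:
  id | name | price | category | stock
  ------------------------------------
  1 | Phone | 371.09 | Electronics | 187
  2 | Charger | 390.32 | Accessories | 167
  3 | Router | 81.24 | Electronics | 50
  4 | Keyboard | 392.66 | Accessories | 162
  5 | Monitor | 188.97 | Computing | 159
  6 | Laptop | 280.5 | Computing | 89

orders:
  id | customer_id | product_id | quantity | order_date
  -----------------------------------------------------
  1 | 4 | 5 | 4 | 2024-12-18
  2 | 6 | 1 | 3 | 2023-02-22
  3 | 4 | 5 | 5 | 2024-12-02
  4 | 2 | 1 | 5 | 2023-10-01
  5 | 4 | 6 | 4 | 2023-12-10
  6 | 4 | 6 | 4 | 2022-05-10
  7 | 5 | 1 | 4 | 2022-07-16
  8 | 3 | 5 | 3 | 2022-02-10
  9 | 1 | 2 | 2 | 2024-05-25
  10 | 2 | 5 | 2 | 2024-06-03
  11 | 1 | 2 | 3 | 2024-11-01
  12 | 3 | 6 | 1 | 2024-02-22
SELECT c.id, p.name AS customer, c.quantity, c.order_date FROM orders c JOIN customers p ON c.customer_id = p.id ORDER BY c.quantity DESC

Execution result:
id | customer | quantity | order_date
3 | Kate Williams | 5 | 2024-12-02
4 | Noah Martinez | 5 | 2023-10-01
1 | Kate Williams | 4 | 2024-12-18
5 | Kate Williams | 4 | 2023-12-10
6 | Kate Williams | 4 | 2022-05-10
7 | David Martinez | 4 | 2022-07-16
2 | Peter Smith | 3 | 2023-02-22
8 | Alice Miller | 3 | 2022-02-10
11 | Noah Martinez | 3 | 2024-11-01
9 | Noah Martinez | 2 | 2024-05-25
10 | Noah Martinez | 2 | 2024-06-03
12 | Alice Miller | 1 | 2024-02-22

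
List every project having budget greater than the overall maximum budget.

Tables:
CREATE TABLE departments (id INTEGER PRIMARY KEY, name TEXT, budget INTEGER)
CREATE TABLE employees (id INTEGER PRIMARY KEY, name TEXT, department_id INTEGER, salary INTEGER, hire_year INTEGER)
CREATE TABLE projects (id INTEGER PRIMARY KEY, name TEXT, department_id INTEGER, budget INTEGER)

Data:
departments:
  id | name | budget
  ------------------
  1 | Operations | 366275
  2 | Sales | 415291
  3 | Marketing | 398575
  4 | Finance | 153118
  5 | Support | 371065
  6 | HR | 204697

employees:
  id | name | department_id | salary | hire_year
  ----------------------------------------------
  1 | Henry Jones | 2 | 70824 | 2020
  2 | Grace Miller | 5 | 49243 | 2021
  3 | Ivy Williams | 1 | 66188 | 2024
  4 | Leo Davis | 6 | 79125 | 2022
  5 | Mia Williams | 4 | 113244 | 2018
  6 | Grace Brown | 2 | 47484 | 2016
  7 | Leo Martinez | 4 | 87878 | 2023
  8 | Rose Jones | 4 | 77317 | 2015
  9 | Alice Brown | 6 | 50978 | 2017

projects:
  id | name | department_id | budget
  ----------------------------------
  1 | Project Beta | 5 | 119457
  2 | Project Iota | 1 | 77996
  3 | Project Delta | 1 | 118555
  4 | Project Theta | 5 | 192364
SELECT name, budget FROM projects WHERE budget > (SELECT MAX(budget) FROM projects)

Execution result:
(no rows)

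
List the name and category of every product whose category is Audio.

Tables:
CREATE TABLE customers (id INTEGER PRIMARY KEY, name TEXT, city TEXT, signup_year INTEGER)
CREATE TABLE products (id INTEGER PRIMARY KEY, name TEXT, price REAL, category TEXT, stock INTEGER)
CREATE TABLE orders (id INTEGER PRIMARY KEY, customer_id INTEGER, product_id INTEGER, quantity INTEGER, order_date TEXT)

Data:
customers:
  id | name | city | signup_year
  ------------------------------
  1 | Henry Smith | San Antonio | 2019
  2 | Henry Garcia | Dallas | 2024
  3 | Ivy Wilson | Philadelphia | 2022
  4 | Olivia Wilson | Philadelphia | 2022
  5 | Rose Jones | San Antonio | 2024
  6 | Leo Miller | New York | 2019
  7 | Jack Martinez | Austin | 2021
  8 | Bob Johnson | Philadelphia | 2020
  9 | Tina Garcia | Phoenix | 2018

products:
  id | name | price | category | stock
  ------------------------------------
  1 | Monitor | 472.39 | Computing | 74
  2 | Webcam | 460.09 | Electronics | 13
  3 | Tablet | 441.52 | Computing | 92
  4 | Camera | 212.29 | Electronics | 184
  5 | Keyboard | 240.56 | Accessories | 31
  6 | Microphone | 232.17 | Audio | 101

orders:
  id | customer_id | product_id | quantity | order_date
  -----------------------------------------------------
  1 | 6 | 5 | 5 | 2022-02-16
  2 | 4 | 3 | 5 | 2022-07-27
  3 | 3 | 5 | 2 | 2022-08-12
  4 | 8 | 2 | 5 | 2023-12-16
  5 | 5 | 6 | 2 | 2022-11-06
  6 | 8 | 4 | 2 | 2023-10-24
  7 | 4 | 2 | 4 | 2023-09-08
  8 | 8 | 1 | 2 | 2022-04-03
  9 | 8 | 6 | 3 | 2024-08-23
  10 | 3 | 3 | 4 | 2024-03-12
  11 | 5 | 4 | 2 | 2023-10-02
SELECT name, category FROM products WHERE category = 'Audio'

Execution result:
name | category
Microphone | Audio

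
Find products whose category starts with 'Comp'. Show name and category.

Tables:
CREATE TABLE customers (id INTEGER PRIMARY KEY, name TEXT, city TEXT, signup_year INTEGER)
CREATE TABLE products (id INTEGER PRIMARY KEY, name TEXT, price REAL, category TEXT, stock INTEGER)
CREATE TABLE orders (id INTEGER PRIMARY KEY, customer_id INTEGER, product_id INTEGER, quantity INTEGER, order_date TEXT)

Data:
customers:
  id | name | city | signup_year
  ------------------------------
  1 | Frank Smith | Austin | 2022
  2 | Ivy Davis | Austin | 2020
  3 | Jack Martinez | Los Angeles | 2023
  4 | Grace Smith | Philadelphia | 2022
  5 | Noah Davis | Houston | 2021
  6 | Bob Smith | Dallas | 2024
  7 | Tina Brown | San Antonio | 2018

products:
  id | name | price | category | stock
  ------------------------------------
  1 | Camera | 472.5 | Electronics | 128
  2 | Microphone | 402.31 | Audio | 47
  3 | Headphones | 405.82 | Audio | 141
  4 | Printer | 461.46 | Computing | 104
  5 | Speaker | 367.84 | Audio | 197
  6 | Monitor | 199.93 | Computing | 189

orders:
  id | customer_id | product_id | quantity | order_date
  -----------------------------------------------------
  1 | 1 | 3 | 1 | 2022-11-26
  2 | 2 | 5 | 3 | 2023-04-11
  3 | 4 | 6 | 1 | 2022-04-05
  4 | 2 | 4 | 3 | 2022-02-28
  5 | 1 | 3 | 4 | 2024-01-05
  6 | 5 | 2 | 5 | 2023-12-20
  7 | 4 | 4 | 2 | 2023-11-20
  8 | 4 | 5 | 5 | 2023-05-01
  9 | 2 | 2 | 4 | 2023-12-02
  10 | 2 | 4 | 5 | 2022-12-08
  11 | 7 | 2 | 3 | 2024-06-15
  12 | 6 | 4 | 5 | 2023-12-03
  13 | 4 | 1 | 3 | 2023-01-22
SELECT name, category FROM products WHERE category LIKE 'Comp%'

Execution result:
name | category
Printer | Computing
Monitor | Computing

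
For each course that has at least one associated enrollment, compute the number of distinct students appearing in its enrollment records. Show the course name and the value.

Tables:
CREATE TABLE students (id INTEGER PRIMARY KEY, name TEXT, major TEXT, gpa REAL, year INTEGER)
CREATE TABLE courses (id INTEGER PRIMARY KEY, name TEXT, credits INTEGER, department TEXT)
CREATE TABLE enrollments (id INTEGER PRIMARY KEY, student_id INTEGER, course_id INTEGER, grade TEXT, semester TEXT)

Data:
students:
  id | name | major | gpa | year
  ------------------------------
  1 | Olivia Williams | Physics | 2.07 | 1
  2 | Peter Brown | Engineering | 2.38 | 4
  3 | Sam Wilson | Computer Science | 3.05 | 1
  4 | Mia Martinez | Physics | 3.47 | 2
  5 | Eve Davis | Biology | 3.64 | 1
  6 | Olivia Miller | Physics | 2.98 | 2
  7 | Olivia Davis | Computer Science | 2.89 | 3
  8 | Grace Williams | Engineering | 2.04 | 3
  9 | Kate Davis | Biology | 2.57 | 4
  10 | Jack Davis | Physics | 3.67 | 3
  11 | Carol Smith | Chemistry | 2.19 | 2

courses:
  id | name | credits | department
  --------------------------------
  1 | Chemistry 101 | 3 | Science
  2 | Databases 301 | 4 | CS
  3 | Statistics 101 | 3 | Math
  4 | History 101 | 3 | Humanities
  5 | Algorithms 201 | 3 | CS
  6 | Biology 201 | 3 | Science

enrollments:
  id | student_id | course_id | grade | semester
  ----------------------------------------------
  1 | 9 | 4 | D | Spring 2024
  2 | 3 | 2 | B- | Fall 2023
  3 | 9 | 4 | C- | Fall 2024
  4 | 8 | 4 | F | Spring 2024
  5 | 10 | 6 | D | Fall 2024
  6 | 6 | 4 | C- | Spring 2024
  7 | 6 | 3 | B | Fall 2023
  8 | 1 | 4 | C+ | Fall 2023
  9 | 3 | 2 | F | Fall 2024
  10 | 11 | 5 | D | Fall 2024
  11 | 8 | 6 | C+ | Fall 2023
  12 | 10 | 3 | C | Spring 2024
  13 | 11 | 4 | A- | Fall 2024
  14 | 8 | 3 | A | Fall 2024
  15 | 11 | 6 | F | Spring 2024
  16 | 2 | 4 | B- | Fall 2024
SELECT p.name, COUNT(DISTINCT c.student_id) AS distinct_student_count FROM enrollments c JOIN courses p ON c.course_id = p.id GROUP BY p.id, p.name

Execution result:
name | distinct_student_count
Databases 301 | 1
Statistics 101 | 3
History 101 | 6
Algorithms 201 | 1
Biology 201 | 3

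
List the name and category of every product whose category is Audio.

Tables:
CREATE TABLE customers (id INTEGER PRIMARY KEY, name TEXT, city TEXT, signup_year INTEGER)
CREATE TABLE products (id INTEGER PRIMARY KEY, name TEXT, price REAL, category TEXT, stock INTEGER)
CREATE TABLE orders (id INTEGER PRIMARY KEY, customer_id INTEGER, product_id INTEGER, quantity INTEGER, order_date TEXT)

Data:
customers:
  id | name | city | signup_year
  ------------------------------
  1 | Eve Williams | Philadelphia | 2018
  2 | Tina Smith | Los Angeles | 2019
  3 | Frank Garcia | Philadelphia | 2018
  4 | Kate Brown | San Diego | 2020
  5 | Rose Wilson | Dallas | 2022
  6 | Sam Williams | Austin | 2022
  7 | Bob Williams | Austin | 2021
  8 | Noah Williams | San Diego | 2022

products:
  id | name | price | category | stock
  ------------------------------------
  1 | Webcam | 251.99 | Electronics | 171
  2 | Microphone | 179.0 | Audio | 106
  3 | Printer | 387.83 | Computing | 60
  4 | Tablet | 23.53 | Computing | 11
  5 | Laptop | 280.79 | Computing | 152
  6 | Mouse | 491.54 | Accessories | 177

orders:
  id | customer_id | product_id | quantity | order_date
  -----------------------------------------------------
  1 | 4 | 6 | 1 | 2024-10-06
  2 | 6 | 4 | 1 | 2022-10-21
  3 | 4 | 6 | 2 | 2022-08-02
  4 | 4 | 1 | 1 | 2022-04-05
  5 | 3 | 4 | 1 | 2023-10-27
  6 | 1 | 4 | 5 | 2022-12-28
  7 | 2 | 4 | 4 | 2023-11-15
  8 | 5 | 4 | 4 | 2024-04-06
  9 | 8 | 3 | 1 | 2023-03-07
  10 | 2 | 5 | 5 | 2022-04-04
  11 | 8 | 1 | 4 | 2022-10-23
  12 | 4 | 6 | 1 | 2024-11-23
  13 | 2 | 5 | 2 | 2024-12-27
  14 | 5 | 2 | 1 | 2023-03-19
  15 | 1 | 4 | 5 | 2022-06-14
SELECT name, category FROM products WHERE category = 'Audio'

Execution result:
name | category
Microphone | Audio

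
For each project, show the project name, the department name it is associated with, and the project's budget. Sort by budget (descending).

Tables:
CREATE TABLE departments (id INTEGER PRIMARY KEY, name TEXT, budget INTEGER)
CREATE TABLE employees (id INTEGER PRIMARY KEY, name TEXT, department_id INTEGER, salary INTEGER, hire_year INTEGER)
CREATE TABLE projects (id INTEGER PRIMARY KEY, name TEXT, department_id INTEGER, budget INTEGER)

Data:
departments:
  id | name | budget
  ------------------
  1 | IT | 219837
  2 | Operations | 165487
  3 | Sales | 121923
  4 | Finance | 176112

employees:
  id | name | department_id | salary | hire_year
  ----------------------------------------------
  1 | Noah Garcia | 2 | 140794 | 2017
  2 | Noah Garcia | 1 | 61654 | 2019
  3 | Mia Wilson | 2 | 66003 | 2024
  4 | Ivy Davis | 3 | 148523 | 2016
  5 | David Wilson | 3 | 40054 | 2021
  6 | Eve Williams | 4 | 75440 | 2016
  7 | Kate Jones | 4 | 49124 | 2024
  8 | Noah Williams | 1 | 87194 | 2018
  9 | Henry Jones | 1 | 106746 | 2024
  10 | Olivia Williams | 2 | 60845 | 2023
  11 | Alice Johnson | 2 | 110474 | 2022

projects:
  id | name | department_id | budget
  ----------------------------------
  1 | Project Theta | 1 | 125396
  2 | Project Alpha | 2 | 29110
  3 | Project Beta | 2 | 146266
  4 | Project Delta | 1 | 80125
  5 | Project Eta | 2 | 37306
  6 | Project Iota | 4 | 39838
SELECT c.name, p.name AS department, c.budget FROM projects c JOIN departments p ON c.department_id = p.id ORDER BY c.budget DESC

Execution result:
name | department | budget
Project Beta | Operations | 146266
Project Theta | IT | 125396
Project Delta | IT | 80125
Project Iota | Finance | 39838
Project Eta | Operations | 37306
Project Alpha | Operations | 29110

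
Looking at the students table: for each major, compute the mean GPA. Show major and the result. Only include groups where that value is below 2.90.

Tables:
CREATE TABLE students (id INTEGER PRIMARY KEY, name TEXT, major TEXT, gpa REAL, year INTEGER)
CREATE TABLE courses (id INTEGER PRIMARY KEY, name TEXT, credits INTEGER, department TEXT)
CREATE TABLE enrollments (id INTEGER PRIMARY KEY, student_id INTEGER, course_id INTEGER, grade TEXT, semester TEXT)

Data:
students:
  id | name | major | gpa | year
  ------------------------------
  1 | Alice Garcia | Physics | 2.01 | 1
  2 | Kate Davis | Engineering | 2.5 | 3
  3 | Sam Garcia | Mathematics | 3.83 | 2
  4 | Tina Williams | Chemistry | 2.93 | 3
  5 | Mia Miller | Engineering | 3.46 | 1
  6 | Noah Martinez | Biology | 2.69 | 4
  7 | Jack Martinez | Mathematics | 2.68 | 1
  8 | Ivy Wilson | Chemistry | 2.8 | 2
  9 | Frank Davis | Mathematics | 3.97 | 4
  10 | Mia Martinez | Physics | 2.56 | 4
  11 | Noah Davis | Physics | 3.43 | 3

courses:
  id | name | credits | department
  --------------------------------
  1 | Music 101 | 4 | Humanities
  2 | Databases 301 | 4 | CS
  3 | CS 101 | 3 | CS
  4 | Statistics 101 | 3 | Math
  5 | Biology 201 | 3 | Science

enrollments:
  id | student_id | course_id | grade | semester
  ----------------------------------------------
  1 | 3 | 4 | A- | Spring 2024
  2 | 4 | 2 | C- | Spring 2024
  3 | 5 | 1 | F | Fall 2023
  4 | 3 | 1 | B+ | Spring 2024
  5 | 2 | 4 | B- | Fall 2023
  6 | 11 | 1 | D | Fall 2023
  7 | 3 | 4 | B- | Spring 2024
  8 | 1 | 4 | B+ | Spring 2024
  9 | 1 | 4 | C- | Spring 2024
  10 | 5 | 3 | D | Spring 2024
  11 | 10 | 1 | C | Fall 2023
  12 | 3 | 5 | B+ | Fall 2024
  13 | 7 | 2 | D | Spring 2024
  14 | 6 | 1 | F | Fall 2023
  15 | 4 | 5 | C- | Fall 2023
SELECT major, AVG(gpa) AS avg_gpa FROM students GROUP BY major HAVING AVG(gpa) < 2.9

Execution result:
major | avg_gpa
Biology | 2.69
Chemistry | 2.87
Physics | 2.67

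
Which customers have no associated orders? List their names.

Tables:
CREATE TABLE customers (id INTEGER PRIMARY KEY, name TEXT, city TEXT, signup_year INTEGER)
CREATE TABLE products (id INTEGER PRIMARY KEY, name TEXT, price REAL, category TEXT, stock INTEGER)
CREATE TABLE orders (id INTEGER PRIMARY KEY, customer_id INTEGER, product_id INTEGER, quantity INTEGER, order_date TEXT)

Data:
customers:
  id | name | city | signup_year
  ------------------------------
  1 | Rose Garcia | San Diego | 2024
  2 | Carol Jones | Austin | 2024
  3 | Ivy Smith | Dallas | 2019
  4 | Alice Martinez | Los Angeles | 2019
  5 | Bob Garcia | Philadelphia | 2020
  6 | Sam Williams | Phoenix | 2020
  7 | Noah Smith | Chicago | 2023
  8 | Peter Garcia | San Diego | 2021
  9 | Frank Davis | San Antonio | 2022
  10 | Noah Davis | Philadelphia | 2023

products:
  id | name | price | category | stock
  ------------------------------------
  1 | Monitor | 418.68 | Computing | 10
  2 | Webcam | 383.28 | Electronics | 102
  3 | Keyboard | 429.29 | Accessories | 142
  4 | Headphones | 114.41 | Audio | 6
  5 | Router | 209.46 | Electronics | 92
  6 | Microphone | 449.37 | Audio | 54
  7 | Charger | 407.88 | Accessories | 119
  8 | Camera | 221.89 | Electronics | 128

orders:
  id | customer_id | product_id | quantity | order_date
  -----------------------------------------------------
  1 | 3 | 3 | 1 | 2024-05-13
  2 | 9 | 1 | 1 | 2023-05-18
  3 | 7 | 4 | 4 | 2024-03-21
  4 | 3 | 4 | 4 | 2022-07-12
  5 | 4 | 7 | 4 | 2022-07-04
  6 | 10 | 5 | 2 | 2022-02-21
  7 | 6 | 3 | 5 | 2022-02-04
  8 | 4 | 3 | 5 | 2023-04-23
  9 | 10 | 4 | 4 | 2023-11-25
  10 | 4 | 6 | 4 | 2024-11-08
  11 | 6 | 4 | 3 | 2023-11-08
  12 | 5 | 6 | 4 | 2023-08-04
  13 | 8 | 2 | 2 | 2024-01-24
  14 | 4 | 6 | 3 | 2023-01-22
SELECT p.name FROM customers p LEFT JOIN orders c ON c.customer_id = p.id WHERE c.id IS NULL

Execution result:
name
Rose Garcia
Carol Jones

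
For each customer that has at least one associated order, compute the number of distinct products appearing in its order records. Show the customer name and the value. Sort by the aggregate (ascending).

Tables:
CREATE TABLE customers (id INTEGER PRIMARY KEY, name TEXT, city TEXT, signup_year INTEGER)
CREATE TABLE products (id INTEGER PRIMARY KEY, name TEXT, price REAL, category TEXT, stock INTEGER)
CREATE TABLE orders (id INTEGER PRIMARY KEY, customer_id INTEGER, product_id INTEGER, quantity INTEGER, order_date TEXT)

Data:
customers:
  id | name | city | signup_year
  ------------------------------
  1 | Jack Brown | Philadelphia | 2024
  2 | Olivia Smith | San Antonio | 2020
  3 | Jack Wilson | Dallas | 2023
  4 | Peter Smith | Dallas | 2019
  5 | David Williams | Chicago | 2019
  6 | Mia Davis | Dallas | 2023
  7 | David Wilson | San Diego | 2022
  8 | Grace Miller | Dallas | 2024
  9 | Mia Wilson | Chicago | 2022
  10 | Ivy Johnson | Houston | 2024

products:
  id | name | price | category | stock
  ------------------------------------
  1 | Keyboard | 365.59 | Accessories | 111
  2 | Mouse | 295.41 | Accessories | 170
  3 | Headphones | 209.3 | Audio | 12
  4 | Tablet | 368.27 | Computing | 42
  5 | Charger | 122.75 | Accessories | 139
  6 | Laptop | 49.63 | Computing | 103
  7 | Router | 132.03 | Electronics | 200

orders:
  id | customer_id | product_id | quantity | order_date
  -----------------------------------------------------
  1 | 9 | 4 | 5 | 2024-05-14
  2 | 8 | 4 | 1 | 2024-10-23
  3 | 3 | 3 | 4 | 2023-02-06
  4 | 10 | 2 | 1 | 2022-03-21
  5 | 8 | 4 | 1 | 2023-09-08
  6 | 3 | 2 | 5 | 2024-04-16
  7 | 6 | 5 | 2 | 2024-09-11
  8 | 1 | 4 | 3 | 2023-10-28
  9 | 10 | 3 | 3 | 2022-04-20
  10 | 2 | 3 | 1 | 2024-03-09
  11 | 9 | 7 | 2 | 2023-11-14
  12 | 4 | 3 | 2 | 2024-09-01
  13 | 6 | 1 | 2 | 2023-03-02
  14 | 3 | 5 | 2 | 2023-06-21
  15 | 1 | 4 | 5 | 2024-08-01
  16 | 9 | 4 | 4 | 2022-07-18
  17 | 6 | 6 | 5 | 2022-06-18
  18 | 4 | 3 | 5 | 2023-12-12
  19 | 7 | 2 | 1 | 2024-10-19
SELECT p.name, COUNT(DISTINCT c.product_id) AS distinct_product_count FROM orders c JOIN customers p ON c.customer_id = p.id GROUP BY p.id, p.name ORDER BY distinct_product_count ASC

Execution result:
name | distinct_product_count
Jack Brown | 1
Olivia Smith | 1
Peter Smith | 1
David Wilson | 1
Grace Miller | 1
Mia Wilson | 2
Ivy Johnson | 2
Jack Wilson | 3
Mia Davis | 3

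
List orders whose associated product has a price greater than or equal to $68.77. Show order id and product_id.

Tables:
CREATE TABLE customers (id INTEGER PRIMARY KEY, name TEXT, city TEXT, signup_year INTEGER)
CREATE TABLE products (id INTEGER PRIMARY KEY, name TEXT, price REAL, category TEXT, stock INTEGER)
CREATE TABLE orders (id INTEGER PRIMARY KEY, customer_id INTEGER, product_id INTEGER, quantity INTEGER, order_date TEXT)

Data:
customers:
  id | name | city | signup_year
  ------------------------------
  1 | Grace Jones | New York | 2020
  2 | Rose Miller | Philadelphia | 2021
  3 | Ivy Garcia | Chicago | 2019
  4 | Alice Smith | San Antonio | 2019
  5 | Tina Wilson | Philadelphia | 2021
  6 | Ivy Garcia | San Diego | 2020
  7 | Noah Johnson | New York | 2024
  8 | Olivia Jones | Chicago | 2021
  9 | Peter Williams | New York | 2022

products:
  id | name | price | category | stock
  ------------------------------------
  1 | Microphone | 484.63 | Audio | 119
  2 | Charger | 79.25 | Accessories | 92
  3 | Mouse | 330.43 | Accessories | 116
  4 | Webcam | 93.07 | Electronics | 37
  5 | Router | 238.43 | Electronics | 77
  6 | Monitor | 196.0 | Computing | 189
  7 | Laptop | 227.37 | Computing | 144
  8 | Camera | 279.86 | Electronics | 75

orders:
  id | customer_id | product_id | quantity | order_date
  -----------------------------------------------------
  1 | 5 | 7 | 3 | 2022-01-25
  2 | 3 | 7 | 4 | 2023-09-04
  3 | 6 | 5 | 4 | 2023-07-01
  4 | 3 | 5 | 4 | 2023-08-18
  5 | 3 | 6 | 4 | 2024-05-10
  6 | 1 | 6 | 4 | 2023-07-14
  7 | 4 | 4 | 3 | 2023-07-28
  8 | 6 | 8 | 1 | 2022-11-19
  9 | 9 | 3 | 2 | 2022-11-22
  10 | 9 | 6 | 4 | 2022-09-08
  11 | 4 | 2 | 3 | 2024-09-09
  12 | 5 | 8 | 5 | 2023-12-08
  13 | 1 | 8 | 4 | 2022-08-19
SELECT id, product_id FROM orders WHERE product_id IN (SELECT id FROM products WHERE price >= 68.77)

Execution result:
id | product_id
1 | 7
2 | 7
3 | 5
4 | 5
5 | 6
6 | 6
7 | 4
8 | 8
9 | 3
10 | 6
11 | 2
12 | 8
13 | 8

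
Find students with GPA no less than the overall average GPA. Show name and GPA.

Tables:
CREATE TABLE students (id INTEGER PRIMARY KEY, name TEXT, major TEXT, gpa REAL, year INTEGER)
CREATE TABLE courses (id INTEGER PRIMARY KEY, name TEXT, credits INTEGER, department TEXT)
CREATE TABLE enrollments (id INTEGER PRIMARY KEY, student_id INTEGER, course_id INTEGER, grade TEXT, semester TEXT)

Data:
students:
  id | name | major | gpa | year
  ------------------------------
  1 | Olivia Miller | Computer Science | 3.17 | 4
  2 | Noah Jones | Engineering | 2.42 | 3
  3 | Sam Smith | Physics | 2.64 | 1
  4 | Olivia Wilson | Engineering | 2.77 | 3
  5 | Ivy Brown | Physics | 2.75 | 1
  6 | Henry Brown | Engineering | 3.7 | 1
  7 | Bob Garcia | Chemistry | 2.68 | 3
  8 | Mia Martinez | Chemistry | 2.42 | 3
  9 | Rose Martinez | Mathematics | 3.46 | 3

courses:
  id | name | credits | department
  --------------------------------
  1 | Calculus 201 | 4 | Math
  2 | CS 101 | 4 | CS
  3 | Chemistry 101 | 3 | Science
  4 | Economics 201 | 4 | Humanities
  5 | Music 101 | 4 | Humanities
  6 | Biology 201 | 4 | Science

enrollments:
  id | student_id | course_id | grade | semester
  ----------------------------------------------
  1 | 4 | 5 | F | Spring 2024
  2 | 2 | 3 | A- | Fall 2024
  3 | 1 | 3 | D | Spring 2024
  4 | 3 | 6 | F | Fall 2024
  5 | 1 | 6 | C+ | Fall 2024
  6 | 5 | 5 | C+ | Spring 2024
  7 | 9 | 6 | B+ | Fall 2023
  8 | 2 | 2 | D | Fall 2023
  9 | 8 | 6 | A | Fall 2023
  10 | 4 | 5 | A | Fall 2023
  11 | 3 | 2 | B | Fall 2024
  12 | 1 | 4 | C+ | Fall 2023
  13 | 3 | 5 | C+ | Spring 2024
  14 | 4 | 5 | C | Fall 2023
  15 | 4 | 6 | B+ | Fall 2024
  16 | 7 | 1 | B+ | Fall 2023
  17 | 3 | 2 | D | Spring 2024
SELECT name, gpa FROM students WHERE gpa >= (SELECT AVG(gpa) FROM students)

Execution result:
name | gpa
Olivia Miller | 3.17
Henry Brown | 3.70
Rose Martinez | 3.46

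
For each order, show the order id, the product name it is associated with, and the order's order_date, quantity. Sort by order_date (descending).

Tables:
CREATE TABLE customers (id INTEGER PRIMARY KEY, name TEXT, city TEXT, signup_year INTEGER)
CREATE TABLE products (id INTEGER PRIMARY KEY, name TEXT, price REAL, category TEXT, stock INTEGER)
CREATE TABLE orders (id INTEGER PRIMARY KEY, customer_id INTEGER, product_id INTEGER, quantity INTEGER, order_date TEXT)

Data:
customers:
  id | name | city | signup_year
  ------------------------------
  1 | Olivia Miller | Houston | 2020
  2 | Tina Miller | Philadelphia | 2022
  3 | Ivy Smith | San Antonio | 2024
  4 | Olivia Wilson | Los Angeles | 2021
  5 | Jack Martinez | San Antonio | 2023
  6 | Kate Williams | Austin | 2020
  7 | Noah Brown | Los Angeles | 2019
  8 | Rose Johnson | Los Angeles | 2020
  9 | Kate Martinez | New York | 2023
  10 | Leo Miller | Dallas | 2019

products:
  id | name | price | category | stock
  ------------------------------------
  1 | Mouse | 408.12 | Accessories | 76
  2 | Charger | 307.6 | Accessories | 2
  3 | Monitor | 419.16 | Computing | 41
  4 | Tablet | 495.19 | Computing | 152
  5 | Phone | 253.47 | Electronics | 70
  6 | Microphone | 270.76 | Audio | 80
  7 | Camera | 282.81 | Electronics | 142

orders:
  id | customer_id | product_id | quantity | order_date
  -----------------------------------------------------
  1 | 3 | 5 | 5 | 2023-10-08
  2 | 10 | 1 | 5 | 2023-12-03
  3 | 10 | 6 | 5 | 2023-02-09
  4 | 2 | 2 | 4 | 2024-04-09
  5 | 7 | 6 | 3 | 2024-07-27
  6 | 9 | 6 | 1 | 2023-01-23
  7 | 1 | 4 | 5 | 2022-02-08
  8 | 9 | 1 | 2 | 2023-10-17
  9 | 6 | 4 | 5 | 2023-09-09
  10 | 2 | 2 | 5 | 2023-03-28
SELECT c.id, p.name AS product, c.order_date, c.quantity FROM orders c JOIN products p ON c.product_id = p.id ORDER BY c.order_date DESC

Execution result:
id | product | order_date | quantity
5 | Microphone | 2024-07-27 | 3
4 | Charger | 2024-04-09 | 4
2 | Mouse | 2023-12-03 | 5
8 | Mouse | 2023-10-17 | 2
1 | Phone | 2023-10-08 | 5
9 | Tablet | 2023-09-09 | 5
10 | Charger | 2023-03-28 | 5
3 | Microphone | 2023-02-09 | 5
6 | Microphone | 2023-01-23 | 1
7 | Tablet | 2022-02-08 | 5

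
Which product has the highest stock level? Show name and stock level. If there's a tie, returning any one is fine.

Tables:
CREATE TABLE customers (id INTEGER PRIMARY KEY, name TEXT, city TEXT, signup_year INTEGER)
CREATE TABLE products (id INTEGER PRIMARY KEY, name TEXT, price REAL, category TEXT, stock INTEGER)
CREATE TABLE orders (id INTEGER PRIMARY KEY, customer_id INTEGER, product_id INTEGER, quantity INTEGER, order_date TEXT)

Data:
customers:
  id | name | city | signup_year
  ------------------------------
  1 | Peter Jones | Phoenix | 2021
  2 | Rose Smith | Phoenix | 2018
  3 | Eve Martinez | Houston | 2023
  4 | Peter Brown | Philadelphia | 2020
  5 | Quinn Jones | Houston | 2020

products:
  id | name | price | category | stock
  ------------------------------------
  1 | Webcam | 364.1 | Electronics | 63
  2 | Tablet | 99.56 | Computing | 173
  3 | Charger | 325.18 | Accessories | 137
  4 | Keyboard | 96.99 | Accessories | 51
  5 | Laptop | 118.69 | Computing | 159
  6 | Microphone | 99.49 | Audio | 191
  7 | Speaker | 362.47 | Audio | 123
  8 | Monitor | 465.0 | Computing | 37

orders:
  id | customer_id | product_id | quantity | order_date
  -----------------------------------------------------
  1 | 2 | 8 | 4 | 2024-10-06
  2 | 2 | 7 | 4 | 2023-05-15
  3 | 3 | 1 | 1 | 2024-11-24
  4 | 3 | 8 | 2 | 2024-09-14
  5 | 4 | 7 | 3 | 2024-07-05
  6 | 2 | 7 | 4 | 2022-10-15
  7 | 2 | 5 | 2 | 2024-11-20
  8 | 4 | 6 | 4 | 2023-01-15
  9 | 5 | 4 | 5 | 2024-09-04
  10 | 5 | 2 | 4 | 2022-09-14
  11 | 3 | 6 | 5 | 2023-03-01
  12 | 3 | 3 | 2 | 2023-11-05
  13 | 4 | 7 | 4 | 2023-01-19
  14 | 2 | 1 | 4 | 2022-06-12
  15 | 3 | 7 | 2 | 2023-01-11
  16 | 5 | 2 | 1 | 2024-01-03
SELECT name, stock FROM products ORDER BY stock DESC LIMIT 1

Execution result:
name | stock
Microphone | 191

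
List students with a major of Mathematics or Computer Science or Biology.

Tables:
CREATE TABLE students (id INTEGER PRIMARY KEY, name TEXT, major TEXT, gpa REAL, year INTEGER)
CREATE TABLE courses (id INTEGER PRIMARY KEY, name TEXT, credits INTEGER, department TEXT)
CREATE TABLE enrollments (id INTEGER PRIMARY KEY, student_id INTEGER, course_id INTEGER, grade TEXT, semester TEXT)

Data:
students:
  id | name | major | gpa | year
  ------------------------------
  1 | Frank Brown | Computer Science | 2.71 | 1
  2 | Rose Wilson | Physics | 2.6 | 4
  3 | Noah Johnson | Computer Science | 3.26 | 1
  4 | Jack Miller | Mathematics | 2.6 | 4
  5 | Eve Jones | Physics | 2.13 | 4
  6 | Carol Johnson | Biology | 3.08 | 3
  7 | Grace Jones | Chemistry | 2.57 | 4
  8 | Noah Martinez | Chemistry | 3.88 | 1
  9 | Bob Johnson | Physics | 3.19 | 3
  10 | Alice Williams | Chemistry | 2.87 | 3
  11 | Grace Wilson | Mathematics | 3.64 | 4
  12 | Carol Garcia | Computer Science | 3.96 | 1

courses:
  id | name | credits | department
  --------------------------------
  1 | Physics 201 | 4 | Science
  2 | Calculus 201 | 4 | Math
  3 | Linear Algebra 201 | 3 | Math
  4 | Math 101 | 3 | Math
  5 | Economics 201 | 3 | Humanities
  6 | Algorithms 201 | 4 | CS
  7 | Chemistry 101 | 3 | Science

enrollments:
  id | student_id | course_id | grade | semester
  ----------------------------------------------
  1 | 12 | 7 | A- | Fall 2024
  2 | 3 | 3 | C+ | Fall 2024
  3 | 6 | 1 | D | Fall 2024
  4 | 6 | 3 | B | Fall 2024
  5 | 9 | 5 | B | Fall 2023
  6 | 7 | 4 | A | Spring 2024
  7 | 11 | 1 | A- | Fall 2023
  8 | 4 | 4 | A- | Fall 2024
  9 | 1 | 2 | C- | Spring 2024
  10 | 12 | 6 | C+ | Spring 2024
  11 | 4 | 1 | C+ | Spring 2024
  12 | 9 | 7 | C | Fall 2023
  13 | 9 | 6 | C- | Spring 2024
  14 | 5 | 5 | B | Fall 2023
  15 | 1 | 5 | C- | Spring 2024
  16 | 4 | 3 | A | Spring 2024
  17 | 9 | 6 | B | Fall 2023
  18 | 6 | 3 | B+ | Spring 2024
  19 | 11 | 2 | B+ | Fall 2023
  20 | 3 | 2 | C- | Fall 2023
SELECT name, major FROM students WHERE major IN ('Mathematics', 'Computer Science', 'Biology')

Execution result:
name | major
Frank Brown | Computer Science
Noah Johnson | Computer Science
Jack Miller | Mathematics
Carol Johnson | Biology
Grace Wilson | Mathematics
Carol Garcia | Computer Science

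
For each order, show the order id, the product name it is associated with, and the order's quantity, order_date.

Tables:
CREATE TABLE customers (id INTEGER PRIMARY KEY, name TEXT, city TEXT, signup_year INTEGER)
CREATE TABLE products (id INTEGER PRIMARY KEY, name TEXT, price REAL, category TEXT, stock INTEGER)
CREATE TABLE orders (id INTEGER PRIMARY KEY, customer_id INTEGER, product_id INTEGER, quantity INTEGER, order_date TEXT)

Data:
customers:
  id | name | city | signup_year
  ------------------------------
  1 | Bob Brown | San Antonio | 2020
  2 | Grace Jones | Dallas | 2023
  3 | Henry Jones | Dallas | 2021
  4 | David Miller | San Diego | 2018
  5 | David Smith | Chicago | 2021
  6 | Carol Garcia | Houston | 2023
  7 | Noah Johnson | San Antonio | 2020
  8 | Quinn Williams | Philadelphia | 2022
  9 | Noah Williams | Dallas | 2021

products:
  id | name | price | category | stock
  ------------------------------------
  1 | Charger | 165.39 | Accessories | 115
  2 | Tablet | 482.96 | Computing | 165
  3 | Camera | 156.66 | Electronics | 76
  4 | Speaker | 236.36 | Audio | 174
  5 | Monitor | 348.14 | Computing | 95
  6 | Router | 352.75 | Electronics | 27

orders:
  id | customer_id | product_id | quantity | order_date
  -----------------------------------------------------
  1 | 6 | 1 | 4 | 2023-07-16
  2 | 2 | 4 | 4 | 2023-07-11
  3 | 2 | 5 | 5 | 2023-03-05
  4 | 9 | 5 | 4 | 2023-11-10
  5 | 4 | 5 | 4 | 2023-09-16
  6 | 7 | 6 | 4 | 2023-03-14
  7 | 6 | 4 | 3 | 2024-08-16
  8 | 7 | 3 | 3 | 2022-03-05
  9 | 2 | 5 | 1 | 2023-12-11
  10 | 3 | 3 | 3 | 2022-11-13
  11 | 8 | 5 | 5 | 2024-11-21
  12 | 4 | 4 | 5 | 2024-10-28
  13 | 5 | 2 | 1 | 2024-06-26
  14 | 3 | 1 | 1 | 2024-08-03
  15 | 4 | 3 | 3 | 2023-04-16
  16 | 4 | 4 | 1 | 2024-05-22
SELECT c.id, p.name AS product, c.quantity, c.order_date FROM orders c JOIN products p ON c.product_id = p.id

Execution result:
id | product | quantity | order_date
1 | Charger | 4 | 2023-07-16
2 | Speaker | 4 | 2023-07-11
3 | Monitor | 5 | 2023-03-05
4 | Monitor | 4 | 2023-11-10
5 | Monitor | 4 | 2023-09-16
6 | Router | 4 | 2023-03-14
7 | Speaker | 3 | 2024-08-16
8 | Camera | 3 | 2022-03-05
9 | Monitor | 1 | 2023-12-11
10 | Camera | 3 | 2022-11-13
11 | Monitor | 5 | 2024-11-21
12 | Speaker | 5 | 2024-10-28
13 | Tablet | 1 | 2024-06-26
14 | Charger | 1 | 2024-08-03
15 | Camera | 3 | 2023-04-16
16 | Speaker | 1 | 2024-05-22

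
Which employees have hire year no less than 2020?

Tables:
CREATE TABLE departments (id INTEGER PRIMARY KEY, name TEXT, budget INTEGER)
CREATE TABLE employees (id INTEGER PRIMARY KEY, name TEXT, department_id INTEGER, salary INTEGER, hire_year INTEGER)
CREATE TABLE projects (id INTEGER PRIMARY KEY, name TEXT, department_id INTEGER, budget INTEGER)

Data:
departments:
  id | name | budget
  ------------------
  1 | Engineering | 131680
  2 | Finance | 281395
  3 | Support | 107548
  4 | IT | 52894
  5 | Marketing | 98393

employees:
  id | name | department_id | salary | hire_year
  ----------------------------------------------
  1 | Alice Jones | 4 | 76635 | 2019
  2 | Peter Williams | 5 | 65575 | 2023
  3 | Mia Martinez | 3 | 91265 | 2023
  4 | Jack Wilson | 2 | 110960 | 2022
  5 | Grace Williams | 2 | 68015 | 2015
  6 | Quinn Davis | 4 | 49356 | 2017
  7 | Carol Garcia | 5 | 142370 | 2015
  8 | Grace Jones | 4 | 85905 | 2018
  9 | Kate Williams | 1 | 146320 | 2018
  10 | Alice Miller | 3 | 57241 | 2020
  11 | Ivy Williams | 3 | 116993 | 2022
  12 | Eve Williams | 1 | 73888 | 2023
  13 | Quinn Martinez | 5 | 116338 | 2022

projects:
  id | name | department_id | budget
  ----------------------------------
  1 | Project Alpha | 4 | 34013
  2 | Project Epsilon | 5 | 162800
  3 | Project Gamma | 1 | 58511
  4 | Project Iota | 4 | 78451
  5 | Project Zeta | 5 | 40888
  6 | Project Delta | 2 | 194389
SELECT name, hire_year FROM employees WHERE hire_year >= 2020

Execution result:
name | hire_year
Peter Williams | 2023
Mia Martinez | 2023
Jack Wilson | 2022
Alice Miller | 2020
Ivy Williams | 2022
Eve Williams | 2023
Quinn Martinez | 2022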